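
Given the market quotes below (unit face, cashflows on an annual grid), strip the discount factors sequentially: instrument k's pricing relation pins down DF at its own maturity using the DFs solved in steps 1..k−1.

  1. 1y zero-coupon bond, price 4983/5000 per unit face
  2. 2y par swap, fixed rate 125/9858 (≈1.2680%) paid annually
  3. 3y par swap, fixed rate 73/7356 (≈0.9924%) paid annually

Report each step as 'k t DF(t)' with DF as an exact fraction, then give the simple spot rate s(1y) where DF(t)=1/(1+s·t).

step 1 [1y] zero: DF = P = 4983/5000 ≈ 0.996600
step 2 [2y] swap r/1=125/9858: DF=(1 − 125/9858·(0.996600))/(1+125/9858) = 39/40 ≈ 0.975000
step 3 [3y] swap r/1=73/7356: DF=(1 − 73/7356·(0.996600+0.975000))/(1+73/7356) = 2427/2500 ≈ 0.970800

1 1 4983/5000
2 2 39/40
3 3 2427/2500
s(1y) = (1/(4983/5000) − 1)/(1) = 17/4983 ≈ 0.3412%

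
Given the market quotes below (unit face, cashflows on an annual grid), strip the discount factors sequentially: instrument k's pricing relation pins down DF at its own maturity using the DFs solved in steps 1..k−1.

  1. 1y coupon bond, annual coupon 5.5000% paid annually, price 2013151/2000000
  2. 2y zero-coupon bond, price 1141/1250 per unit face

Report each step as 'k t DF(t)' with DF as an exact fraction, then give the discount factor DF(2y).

1 1 9541/10000
2 2 1141/1250
DF(2y) = 1141/1250 ≈ 0.912800

step 1 [1y] bond c/1=11/200: DF=(2013151/2000000 − 11/200·(0))/(1+11/200) = 9541/10000 ≈ 0.954100
step 2 [2y] zero: DF = P = 1141/1250 ≈ 0.912800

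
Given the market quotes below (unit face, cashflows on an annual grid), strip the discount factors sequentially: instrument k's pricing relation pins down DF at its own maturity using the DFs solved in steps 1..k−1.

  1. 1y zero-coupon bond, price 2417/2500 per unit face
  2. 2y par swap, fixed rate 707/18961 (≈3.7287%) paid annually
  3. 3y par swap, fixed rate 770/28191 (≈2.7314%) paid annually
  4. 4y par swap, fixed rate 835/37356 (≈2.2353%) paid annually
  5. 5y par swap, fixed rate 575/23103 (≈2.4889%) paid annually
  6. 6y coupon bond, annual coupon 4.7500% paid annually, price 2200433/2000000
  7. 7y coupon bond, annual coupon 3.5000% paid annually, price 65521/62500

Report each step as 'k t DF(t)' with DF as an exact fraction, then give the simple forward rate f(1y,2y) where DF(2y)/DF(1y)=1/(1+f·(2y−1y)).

step 1 [1y] zero: DF = P = 2417/2500 ≈ 0.966800
step 2 [2y] swap r/1=707/18961: DF=(1 − 707/18961·(0.966800))/(1+707/18961) = 9293/10000 ≈ 0.929300
step 3 [3y] swap r/1=770/28191: DF=(1 − 770/28191·(0.966800+0.929300))/(1+770/28191) = 923/1000 ≈ 0.923000
step 4 [4y] swap r/1=835/37356: DF=(1 − 835/37356·(0.966800+0.929300+0.923000))/(1+835/37356) = 1833/2000 ≈ 0.916500
step 5 [5y] swap r/1=575/23103: DF=(1 − 575/23103·(0.966800+0.929300+0.923000+0.916500))/(1+575/23103) = 177/200 ≈ 0.885000
step 6 [6y] bond c/1=19/400: DF=(2200433/2000000 − 19/400·(0.966800+0.929300+0.923000+0.916500+0.885000))/(1+19/400) = 1051/1250 ≈ 0.840800
step 7 [7y] bond c/1=7/200: DF=(65521/62500 − 7/200·(0.966800+0.929300+0.923000+0.916500+0.885000+0.840800))/(1+7/200) = 4141/5000 ≈ 0.828200

1 1 2417/2500
2 2 9293/10000
3 3 923/1000
4 4 1833/2000
5 5 177/200
6 6 1051/1250
7 7 4141/5000
f(1y,2y) = ((2417/2500)/(9293/10000) − 1)/(1) = 375/9293 ≈ 4.0353%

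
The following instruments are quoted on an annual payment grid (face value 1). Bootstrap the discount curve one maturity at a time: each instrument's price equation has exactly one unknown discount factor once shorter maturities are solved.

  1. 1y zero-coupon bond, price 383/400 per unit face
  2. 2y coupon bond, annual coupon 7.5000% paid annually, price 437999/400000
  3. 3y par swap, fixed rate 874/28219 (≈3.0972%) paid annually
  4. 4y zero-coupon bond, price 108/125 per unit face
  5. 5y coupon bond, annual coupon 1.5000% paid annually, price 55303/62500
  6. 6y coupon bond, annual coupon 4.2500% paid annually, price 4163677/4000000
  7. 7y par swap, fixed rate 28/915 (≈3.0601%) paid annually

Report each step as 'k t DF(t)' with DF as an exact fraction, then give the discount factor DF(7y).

1 1 383/400
2 2 4759/5000
3 3 4563/5000
4 4 108/125
5 5 8173/10000
6 6 8149/10000
7 7 2031/2500
DF(7y) = 2031/2500 ≈ 0.812400

step 1 [1y] zero: DF = P = 383/400 ≈ 0.957500
step 2 [2y] bond c/1=3/40: DF=(437999/400000 − 3/40·(0.957500))/(1+3/40) = 4759/5000 ≈ 0.951800
step 3 [3y] swap r/1=874/28219: DF=(1 − 874/28219·(0.957500+0.951800))/(1+874/28219) = 4563/5000 ≈ 0.912600
step 4 [4y] zero: DF = P = 108/125 ≈ 0.864000
step 5 [5y] bond c/1=3/200: DF=(55303/62500 − 3/200·(0.957500+0.951800+0.912600+0.864000))/(1+3/200) = 8173/10000 ≈ 0.817300
step 6 [6y] bond c/1=17/400: DF=(4163677/4000000 − 17/400·(0.957500+0.951800+0.912600+0.864000+0.817300))/(1+17/400) = 8149/10000 ≈ 0.814900
step 7 [7y] swap r/1=28/915: DF=(1 − 28/915·(0.957500+0.951800+0.912600+0.864000+0.817300+0.814900))/(1+28/915) = 2031/2500 ≈ 0.812400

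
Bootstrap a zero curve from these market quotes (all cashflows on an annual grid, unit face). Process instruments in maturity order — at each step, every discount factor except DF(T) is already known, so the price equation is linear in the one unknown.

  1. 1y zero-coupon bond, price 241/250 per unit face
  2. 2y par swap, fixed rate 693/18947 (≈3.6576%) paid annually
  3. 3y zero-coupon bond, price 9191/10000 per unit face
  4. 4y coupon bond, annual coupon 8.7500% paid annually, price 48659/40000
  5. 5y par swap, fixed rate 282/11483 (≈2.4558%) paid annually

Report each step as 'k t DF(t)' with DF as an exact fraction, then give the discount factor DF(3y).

step 1 [1y] zero: DF = P = 241/250 ≈ 0.964000
step 2 [2y] swap r/1=693/18947: DF=(1 − 693/18947·(0.964000))/(1+693/18947) = 9307/10000 ≈ 0.930700
step 3 [3y] zero: DF = P = 9191/10000 ≈ 0.919100
step 4 [4y] bond c/1=7/80: DF=(48659/40000 − 7/80·(0.964000+0.930700+0.919100))/(1+7/80) = 4461/5000 ≈ 0.892200
step 5 [5y] swap r/1=282/11483: DF=(1 − 282/11483·(0.964000+0.930700+0.919100+0.892200))/(1+282/11483) = 1109/1250 ≈ 0.887200

1 1 241/250
2 2 9307/10000
3 3 9191/10000
4 4 4461/5000
5 5 1109/1250
DF(3y) = 9191/10000 ≈ 0.919100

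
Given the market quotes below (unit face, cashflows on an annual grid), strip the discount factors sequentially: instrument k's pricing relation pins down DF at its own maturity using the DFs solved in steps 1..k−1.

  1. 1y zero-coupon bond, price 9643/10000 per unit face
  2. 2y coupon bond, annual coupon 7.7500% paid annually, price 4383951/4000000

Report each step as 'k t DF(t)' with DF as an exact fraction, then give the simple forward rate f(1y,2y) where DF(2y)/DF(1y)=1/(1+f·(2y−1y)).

1 1 9643/10000
2 2 4739/5000
f(1y,2y) = ((9643/10000)/(4739/5000) − 1)/(1) = 165/9478 ≈ 1.7409%

step 1 [1y] zero: DF = P = 9643/10000 ≈ 0.964300
step 2 [2y] bond c/1=31/400: DF=(4383951/4000000 − 31/400·(0.964300))/(1+31/400) = 4739/5000 ≈ 0.947800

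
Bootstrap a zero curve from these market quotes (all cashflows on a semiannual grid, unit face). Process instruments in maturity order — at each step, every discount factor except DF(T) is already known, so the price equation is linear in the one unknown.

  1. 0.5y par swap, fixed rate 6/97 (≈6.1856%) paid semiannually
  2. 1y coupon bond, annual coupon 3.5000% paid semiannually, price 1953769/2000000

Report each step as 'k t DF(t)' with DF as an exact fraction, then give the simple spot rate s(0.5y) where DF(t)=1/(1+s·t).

1 1/2 97/100
2 1 4717/5000
s(0.5y) = (1/(97/100) − 1)/(1/2) = 6/97 ≈ 6.1856%

step 1 [0.5y] swap r/2=3/97: DF=(1 − 3/97·(0))/(1+3/97) = 97/100 ≈ 0.970000
step 2 [1y] bond c/2=7/400: DF=(1953769/2000000 − 7/400·(0.970000))/(1+7/400) = 4717/5000 ≈ 0.943400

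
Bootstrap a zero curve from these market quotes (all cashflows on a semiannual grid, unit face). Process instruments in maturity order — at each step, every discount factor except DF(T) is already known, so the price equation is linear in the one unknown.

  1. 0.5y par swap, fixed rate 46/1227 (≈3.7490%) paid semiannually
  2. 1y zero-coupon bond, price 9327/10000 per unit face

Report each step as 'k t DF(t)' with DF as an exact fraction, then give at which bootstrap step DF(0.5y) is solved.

1 1/2 1227/1250
2 1 9327/10000
DF(0.5y) is solved at step 1

step 1 [0.5y] swap r/2=23/1227: DF=(1 − 23/1227·(0))/(1+23/1227) = 1227/1250 ≈ 0.981600
step 2 [1y] zero: DF = P = 9327/10000 ≈ 0.932700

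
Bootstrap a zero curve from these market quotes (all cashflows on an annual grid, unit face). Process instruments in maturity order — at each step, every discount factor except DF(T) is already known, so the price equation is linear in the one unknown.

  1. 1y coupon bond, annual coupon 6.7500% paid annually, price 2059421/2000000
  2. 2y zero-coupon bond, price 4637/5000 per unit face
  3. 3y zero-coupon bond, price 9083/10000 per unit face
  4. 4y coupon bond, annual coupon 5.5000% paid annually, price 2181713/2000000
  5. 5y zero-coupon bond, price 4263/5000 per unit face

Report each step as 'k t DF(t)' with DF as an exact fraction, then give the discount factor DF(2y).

1 1 4823/5000
2 2 4637/5000
3 3 9083/10000
4 4 111/125
5 5 4263/5000
DF(2y) = 4637/5000 ≈ 0.927400

step 1 [1y] bond c/1=27/400: DF=(2059421/2000000 − 27/400·(0))/(1+27/400) = 4823/5000 ≈ 0.964600
step 2 [2y] zero: DF = P = 4637/5000 ≈ 0.927400
step 3 [3y] zero: DF = P = 9083/10000 ≈ 0.908300
step 4 [4y] bond c/1=11/200: DF=(2181713/2000000 − 11/200·(0.964600+0.927400+0.908300))/(1+11/200) = 111/125 ≈ 0.888000
step 5 [5y] zero: DF = P = 4263/5000 ≈ 0.852600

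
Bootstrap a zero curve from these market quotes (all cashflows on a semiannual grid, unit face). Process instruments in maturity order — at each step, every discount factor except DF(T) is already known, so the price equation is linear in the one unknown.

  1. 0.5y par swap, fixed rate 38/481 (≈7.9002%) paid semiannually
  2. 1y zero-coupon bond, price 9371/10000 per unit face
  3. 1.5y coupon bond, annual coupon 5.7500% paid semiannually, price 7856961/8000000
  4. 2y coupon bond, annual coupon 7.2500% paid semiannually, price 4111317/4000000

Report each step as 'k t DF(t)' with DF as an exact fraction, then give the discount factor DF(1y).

1 1/2 481/500
2 1 9371/10000
3 3/2 1127/1250
4 2 8939/10000
DF(1y) = 9371/10000 ≈ 0.937100

step 1 [0.5y] swap r/2=19/481: DF=(1 − 19/481·(0))/(1+19/481) = 481/500 ≈ 0.962000
step 2 [1y] zero: DF = P = 9371/10000 ≈ 0.937100
step 3 [1.5y] bond c/2=23/800: DF=(7856961/8000000 − 23/800·(0.962000+0.937100))/(1+23/800) = 1127/1250 ≈ 0.901600
step 4 [2y] bond c/2=29/800: DF=(4111317/4000000 − 29/800·(0.962000+0.937100+0.901600))/(1+29/800) = 8939/10000 ≈ 0.893900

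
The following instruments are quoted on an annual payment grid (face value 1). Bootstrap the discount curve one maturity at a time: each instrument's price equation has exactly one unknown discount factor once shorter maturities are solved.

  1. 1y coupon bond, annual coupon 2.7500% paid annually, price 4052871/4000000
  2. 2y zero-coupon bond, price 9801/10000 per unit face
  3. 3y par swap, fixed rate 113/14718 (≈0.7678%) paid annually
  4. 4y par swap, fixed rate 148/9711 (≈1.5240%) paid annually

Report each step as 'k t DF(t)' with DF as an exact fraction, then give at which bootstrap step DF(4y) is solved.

step 1 [1y] bond c/1=11/400: DF=(4052871/4000000 − 11/400·(0))/(1+11/400) = 9861/10000 ≈ 0.986100
step 2 [2y] zero: DF = P = 9801/10000 ≈ 0.980100
step 3 [3y] swap r/1=113/14718: DF=(1 − 113/14718·(0.986100+0.980100))/(1+113/14718) = 4887/5000 ≈ 0.977400
step 4 [4y] swap r/1=148/9711: DF=(1 − 148/9711·(0.986100+0.980100+0.977400))/(1+148/9711) = 588/625 ≈ 0.940800

1 1 9861/10000
2 2 9801/10000
3 3 4887/5000
4 4 588/625
DF(4y) is solved at step 4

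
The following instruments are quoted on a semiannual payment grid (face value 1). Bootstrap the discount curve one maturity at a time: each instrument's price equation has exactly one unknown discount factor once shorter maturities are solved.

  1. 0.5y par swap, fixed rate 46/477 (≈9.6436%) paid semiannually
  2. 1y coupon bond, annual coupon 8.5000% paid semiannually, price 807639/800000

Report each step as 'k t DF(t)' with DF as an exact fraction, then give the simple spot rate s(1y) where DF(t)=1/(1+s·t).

1 1/2 477/500
2 1 1859/2000
s(1y) = (1/(1859/2000) − 1)/(1) = 141/1859 ≈ 7.5847%

step 1 [0.5y] swap r/2=23/477: DF=(1 − 23/477·(0))/(1+23/477) = 477/500 ≈ 0.954000
step 2 [1y] bond c/2=17/400: DF=(807639/800000 − 17/400·(0.954000))/(1+17/400) = 1859/2000 ≈ 0.929500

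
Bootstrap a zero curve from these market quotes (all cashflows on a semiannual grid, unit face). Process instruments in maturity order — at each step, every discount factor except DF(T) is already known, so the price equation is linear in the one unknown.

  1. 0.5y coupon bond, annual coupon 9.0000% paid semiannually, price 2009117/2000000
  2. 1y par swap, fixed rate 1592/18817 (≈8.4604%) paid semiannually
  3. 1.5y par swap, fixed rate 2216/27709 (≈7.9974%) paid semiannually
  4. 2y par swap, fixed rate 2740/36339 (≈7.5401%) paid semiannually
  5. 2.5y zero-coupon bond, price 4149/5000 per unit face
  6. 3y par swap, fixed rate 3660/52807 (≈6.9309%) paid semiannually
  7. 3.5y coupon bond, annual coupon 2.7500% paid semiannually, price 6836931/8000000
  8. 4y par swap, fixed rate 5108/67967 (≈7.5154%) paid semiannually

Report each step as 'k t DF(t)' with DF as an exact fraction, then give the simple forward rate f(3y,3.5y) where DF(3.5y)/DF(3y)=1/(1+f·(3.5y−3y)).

step 1 [0.5y] bond c/2=9/200: DF=(2009117/2000000 − 9/200·(0))/(1+9/200) = 9613/10000 ≈ 0.961300
step 2 [1y] swap r/2=796/18817: DF=(1 − 796/18817·(0.961300))/(1+796/18817) = 2301/2500 ≈ 0.920400
step 3 [1.5y] swap r/2=1108/27709: DF=(1 − 1108/27709·(0.961300+0.920400))/(1+1108/27709) = 2223/2500 ≈ 0.889200
step 4 [2y] swap r/2=1370/36339: DF=(1 − 1370/36339·(0.961300+0.920400+0.889200))/(1+1370/36339) = 863/1000 ≈ 0.863000
step 5 [2.5y] zero: DF = P = 4149/5000 ≈ 0.829800
step 6 [3y] swap r/2=1830/52807: DF=(1 − 1830/52807·(0.961300+0.920400+0.889200+0.863000+0.829800))/(1+1830/52807) = 817/1000 ≈ 0.817000
step 7 [3.5y] bond c/2=11/800: DF=(6836931/8000000 − 11/800·(0.961300+0.920400+0.889200+0.863000+0.829800+0.817000))/(1+11/800) = 3857/5000 ≈ 0.771400
step 8 [4y] swap r/2=2554/67967: DF=(1 − 2554/67967·(0.961300+0.920400+0.889200+0.863000+0.829800+0.817000+0.771400))/(1+2554/67967) = 3723/5000 ≈ 0.744600

1 1/2 9613/10000
2 1 2301/2500
3 3/2 2223/2500
4 2 863/1000
5 5/2 4149/5000
6 3 817/1000
7 7/2 3857/5000
8 4 3723/5000
f(3y,3.5y) = ((817/1000)/(3857/5000) − 1)/(1/2) = 24/203 ≈ 11.8227%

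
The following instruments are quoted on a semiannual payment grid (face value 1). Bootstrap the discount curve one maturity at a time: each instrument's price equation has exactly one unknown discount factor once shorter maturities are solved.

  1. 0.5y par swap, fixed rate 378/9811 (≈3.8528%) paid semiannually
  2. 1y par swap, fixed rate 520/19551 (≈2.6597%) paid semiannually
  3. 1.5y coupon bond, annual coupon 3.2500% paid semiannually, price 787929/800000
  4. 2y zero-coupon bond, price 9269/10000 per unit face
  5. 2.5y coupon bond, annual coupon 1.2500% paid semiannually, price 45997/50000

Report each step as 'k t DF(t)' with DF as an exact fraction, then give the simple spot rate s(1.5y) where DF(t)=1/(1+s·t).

1 1/2 9811/10000
2 1 487/500
3 3/2 9379/10000
4 2 9269/10000
5 5/2 1781/2000
s(1.5y) = (1/(9379/10000) − 1)/(3/2) = 414/9379 ≈ 4.4141%

step 1 [0.5y] swap r/2=189/9811: DF=(1 − 189/9811·(0))/(1+189/9811) = 9811/10000 ≈ 0.981100
step 2 [1y] swap r/2=260/19551: DF=(1 − 260/19551·(0.981100))/(1+260/19551) = 487/500 ≈ 0.974000
step 3 [1.5y] bond c/2=13/800: DF=(787929/800000 − 13/800·(0.981100+0.974000))/(1+13/800) = 9379/10000 ≈ 0.937900
step 4 [2y] zero: DF = P = 9269/10000 ≈ 0.926900
step 5 [2.5y] bond c/2=1/160: DF=(45997/50000 − 1/160·(0.981100+0.974000+0.937900+0.926900))/(1+1/160) = 1781/2000 ≈ 0.890500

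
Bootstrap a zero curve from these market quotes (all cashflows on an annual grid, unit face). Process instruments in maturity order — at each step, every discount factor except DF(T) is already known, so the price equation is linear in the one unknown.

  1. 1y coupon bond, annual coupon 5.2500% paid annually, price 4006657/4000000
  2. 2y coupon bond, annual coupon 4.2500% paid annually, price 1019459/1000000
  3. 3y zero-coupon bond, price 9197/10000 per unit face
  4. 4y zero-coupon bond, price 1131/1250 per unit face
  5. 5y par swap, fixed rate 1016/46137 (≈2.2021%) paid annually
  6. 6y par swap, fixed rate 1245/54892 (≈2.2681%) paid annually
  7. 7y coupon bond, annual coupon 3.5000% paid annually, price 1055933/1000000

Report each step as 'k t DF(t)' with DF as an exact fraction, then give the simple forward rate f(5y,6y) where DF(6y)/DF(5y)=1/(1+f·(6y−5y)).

1 1 9517/10000
2 2 9391/10000
3 3 9197/10000
4 4 1131/1250
5 5 1123/1250
6 6 1751/2000
7 7 4173/5000
f(5y,6y) = ((1123/1250)/(1751/2000) − 1)/(1) = 229/8755 ≈ 2.6156%

step 1 [1y] bond c/1=21/400: DF=(4006657/4000000 − 21/400·(0))/(1+21/400) = 9517/10000 ≈ 0.951700
step 2 [2y] bond c/1=17/400: DF=(1019459/1000000 − 17/400·(0.951700))/(1+17/400) = 9391/10000 ≈ 0.939100
step 3 [3y] zero: DF = P = 9197/10000 ≈ 0.919700
step 4 [4y] zero: DF = P = 1131/1250 ≈ 0.904800
step 5 [5y] swap r/1=1016/46137: DF=(1 − 1016/46137·(0.951700+0.939100+0.919700+0.904800))/(1+1016/46137) = 1123/1250 ≈ 0.898400
step 6 [6y] swap r/1=1245/54892: DF=(1 − 1245/54892·(0.951700+0.939100+0.919700+0.904800+0.898400))/(1+1245/54892) = 1751/2000 ≈ 0.875500
step 7 [7y] bond c/1=7/200: DF=(1055933/1000000 − 7/200·(0.951700+0.939100+0.919700+0.904800+0.898400+0.875500))/(1+7/200) = 4173/5000 ≈ 0.834600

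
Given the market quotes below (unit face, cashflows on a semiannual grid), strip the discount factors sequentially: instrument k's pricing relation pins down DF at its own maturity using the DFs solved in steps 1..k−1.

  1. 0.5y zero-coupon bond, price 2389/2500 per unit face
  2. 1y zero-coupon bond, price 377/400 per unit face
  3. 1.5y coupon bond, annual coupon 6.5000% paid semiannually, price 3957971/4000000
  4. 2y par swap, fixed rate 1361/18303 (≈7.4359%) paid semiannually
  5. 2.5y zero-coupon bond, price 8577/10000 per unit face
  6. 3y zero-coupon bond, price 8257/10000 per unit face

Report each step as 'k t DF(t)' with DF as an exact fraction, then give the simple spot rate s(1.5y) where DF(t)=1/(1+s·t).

step 1 [0.5y] zero: DF = P = 2389/2500 ≈ 0.955600
step 2 [1y] zero: DF = P = 377/400 ≈ 0.942500
step 3 [1.5y] bond c/2=13/400: DF=(3957971/4000000 − 13/400·(0.955600+0.942500))/(1+13/400) = 4493/5000 ≈ 0.898600
step 4 [2y] swap r/2=1361/36606: DF=(1 − 1361/36606·(0.955600+0.942500+0.898600))/(1+1361/36606) = 8639/10000 ≈ 0.863900
step 5 [2.5y] zero: DF = P = 8577/10000 ≈ 0.857700
step 6 [3y] zero: DF = P = 8257/10000 ≈ 0.825700

1 1/2 2389/2500
2 1 377/400
3 3/2 4493/5000
4 2 8639/10000
5 5/2 8577/10000
6 3 8257/10000
s(1.5y) = (1/(4493/5000) − 1)/(3/2) = 338/4493 ≈ 7.5228%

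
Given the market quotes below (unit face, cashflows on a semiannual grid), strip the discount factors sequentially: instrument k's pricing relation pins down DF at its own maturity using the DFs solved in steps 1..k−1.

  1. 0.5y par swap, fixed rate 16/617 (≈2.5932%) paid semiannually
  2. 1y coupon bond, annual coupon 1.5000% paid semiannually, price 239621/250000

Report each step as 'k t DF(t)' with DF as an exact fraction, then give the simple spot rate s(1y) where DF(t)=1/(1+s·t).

1 1/2 617/625
2 1 118/125
s(1y) = (1/(118/125) − 1)/(1) = 7/118 ≈ 5.9322%

step 1 [0.5y] swap r/2=8/617: DF=(1 − 8/617·(0))/(1+8/617) = 617/625 ≈ 0.987200
step 2 [1y] bond c/2=3/400: DF=(239621/250000 − 3/400·(0.987200))/(1+3/400) = 118/125 ≈ 0.944000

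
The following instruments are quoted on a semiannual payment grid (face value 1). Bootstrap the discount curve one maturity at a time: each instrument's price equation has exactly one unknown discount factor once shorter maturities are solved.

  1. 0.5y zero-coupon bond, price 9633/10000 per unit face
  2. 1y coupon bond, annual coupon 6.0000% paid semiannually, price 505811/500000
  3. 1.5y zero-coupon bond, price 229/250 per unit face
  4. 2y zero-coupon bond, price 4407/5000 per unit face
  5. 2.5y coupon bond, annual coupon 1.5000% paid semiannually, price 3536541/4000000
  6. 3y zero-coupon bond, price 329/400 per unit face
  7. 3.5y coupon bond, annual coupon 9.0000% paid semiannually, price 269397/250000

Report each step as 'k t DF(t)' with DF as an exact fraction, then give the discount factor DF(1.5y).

step 1 [0.5y] zero: DF = P = 9633/10000 ≈ 0.963300
step 2 [1y] bond c/2=3/100: DF=(505811/500000 − 3/100·(0.963300))/(1+3/100) = 9541/10000 ≈ 0.954100
step 3 [1.5y] zero: DF = P = 229/250 ≈ 0.916000
step 4 [2y] zero: DF = P = 4407/5000 ≈ 0.881400
step 5 [2.5y] bond c/2=3/400: DF=(3536541/4000000 − 3/400·(0.963300+0.954100+0.916000+0.881400))/(1+3/400) = 8499/10000 ≈ 0.849900
step 6 [3y] zero: DF = P = 329/400 ≈ 0.822500
step 7 [3.5y] bond c/2=9/200: DF=(269397/250000 − 9/200·(0.963300+0.954100+0.916000+0.881400+0.849900+0.822500))/(1+9/200) = 999/1250 ≈ 0.799200

1 1/2 9633/10000
2 1 9541/10000
3 3/2 229/250
4 2 4407/5000
5 5/2 8499/10000
6 3 329/400
7 7/2 999/1250
DF(1.5y) = 229/250 ≈ 0.916000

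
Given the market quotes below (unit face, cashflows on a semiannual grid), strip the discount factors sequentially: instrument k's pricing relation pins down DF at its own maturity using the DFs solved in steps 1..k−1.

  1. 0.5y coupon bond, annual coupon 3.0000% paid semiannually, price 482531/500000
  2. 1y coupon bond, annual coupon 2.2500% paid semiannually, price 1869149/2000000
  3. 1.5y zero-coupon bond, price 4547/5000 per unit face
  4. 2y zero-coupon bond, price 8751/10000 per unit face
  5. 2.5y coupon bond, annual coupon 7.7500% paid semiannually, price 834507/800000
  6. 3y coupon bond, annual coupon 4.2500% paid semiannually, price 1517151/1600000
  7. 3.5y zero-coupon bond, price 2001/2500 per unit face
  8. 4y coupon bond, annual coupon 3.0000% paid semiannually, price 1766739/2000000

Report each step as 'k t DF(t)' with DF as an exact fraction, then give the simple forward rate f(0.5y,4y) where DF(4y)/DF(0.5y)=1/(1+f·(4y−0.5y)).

1 1/2 2377/2500
2 1 571/625
3 3/2 4547/5000
4 2 8751/10000
5 5/2 8681/10000
6 3 1669/2000
7 7/2 2001/2500
8 4 3897/5000
f(0.5y,4y) = ((2377/2500)/(3897/5000) − 1)/(7/2) = 1714/27279 ≈ 6.2832%

step 1 [0.5y] bond c/2=3/200: DF=(482531/500000 − 3/200·(0))/(1+3/200) = 2377/2500 ≈ 0.950800
step 2 [1y] bond c/2=9/800: DF=(1869149/2000000 − 9/800·(0.950800))/(1+9/800) = 571/625 ≈ 0.913600
step 3 [1.5y] zero: DF = P = 4547/5000 ≈ 0.909400
step 4 [2y] zero: DF = P = 8751/10000 ≈ 0.875100
step 5 [2.5y] bond c/2=31/800: DF=(834507/800000 − 31/800·(0.950800+0.913600+0.909400+0.875100))/(1+31/800) = 8681/10000 ≈ 0.868100
step 6 [3y] bond c/2=17/800: DF=(1517151/1600000 − 17/800·(0.950800+0.913600+0.909400+0.875100+0.868100))/(1+17/800) = 1669/2000 ≈ 0.834500
step 7 [3.5y] zero: DF = P = 2001/2500 ≈ 0.800400
step 8 [4y] bond c/2=3/200: DF=(1766739/2000000 − 3/200·(0.950800+0.913600+0.909400+0.875100+0.868100+0.834500+0.800400))/(1+3/200) = 3897/5000 ≈ 0.779400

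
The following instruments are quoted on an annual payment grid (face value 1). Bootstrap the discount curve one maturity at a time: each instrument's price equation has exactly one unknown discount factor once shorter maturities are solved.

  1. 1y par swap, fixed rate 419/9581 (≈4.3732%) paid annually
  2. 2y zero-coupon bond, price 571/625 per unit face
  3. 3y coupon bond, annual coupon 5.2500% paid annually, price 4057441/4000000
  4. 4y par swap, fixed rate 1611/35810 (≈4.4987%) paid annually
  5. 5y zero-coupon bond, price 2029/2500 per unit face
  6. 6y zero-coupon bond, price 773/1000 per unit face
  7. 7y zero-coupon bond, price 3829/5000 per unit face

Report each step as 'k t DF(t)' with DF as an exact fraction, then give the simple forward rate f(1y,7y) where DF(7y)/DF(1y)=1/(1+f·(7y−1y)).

step 1 [1y] swap r/1=419/9581: DF=(1 − 419/9581·(0))/(1+419/9581) = 9581/10000 ≈ 0.958100
step 2 [2y] zero: DF = P = 571/625 ≈ 0.913600
step 3 [3y] bond c/1=21/400: DF=(4057441/4000000 − 21/400·(0.958100+0.913600))/(1+21/400) = 544/625 ≈ 0.870400
step 4 [4y] swap r/1=1611/35810: DF=(1 − 1611/35810·(0.958100+0.913600+0.870400))/(1+1611/35810) = 8389/10000 ≈ 0.838900
step 5 [5y] zero: DF = P = 2029/2500 ≈ 0.811600
step 6 [6y] zero: DF = P = 773/1000 ≈ 0.773000
step 7 [7y] zero: DF = P = 3829/5000 ≈ 0.765800

1 1 9581/10000
2 2 571/625
3 3 544/625
4 4 8389/10000
5 5 2029/2500
6 6 773/1000
7 7 3829/5000
f(1y,7y) = ((9581/10000)/(3829/5000) − 1)/(6) = 641/15316 ≈ 4.1852%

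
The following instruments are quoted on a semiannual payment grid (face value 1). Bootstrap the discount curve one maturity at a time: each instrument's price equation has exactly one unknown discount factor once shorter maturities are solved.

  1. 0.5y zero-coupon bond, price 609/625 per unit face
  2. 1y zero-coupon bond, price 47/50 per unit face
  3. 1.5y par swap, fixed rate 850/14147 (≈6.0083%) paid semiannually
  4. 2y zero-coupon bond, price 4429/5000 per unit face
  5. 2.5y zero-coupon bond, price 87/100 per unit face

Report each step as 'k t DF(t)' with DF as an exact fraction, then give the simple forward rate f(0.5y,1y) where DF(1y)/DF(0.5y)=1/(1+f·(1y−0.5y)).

step 1 [0.5y] zero: DF = P = 609/625 ≈ 0.974400
step 2 [1y] zero: DF = P = 47/50 ≈ 0.940000
step 3 [1.5y] swap r/2=425/14147: DF=(1 − 425/14147·(0.974400+0.940000))/(1+425/14147) = 183/200 ≈ 0.915000
step 4 [2y] zero: DF = P = 4429/5000 ≈ 0.885800
step 5 [2.5y] zero: DF = P = 87/100 ≈ 0.870000

1 1/2 609/625
2 1 47/50
3 3/2 183/200
4 2 4429/5000
5 5/2 87/100
f(0.5y,1y) = ((609/625)/(47/50) − 1)/(1/2) = 86/1175 ≈ 7.3191%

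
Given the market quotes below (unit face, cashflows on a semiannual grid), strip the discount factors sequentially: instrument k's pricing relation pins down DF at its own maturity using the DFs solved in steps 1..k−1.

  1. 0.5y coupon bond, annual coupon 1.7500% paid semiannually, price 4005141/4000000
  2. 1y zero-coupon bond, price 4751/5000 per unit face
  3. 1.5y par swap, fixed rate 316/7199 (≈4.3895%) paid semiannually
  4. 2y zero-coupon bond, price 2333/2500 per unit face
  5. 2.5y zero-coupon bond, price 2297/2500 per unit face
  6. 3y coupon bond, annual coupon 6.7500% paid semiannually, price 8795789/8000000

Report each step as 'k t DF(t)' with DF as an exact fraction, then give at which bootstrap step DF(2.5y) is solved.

1 1/2 4963/5000
2 1 4751/5000
3 3/2 1171/1250
4 2 2333/2500
5 5/2 2297/2500
6 3 9091/10000
DF(2.5y) is solved at step 5

step 1 [0.5y] bond c/2=7/800: DF=(4005141/4000000 − 7/800·(0))/(1+7/800) = 4963/5000 ≈ 0.992600
step 2 [1y] zero: DF = P = 4751/5000 ≈ 0.950200
step 3 [1.5y] swap r/2=158/7199: DF=(1 − 158/7199·(0.992600+0.950200))/(1+158/7199) = 1171/1250 ≈ 0.936800
step 4 [2y] zero: DF = P = 2333/2500 ≈ 0.933200
step 5 [2.5y] zero: DF = P = 2297/2500 ≈ 0.918800
step 6 [3y] bond c/2=27/800: DF=(8795789/8000000 − 27/800·(0.992600+0.950200+0.936800+0.933200+0.918800))/(1+27/800) = 9091/10000 ≈ 0.909100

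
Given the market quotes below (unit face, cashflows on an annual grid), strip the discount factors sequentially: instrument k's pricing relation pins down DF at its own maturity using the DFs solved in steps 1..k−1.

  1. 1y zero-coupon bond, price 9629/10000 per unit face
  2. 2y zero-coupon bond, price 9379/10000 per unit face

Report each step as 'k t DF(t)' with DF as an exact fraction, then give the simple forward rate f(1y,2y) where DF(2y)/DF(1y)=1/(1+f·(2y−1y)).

step 1 [1y] zero: DF = P = 9629/10000 ≈ 0.962900
step 2 [2y] zero: DF = P = 9379/10000 ≈ 0.937900

1 1 9629/10000
2 2 9379/10000
f(1y,2y) = ((9629/10000)/(9379/10000) − 1)/(1) = 250/9379 ≈ 2.6655%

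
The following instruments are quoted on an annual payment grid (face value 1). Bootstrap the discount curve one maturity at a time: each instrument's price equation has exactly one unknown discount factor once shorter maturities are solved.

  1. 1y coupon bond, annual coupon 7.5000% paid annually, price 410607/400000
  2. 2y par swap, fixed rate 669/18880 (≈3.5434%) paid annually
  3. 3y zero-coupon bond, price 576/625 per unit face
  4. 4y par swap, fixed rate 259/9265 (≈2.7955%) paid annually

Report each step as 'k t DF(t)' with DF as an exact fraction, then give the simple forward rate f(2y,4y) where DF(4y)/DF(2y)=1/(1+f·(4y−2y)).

1 1 9549/10000
2 2 9331/10000
3 3 576/625
4 4 2241/2500
f(2y,4y) = ((9331/10000)/(2241/2500) − 1)/(2) = 367/17928 ≈ 2.0471%

step 1 [1y] bond c/1=3/40: DF=(410607/400000 − 3/40·(0))/(1+3/40) = 9549/10000 ≈ 0.954900
step 2 [2y] swap r/1=669/18880: DF=(1 − 669/18880·(0.954900))/(1+669/18880) = 9331/10000 ≈ 0.933100
step 3 [3y] zero: DF = P = 576/625 ≈ 0.921600
step 4 [4y] swap r/1=259/9265: DF=(1 − 259/9265·(0.954900+0.933100+0.921600))/(1+259/9265) = 2241/2500 ≈ 0.896400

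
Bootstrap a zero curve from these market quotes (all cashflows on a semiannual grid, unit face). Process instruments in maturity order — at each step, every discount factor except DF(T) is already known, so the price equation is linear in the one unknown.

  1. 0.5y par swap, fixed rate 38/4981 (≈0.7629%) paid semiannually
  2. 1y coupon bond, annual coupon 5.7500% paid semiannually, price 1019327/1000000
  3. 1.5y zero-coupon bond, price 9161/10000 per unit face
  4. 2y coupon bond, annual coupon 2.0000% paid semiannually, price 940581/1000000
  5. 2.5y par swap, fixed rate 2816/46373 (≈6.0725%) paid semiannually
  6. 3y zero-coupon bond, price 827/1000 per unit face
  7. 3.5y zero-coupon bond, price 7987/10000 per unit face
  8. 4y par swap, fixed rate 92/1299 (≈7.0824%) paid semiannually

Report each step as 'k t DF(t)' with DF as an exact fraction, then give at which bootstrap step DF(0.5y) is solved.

step 1 [0.5y] swap r/2=19/4981: DF=(1 − 19/4981·(0))/(1+19/4981) = 4981/5000 ≈ 0.996200
step 2 [1y] bond c/2=23/800: DF=(1019327/1000000 − 23/800·(0.996200))/(1+23/800) = 963/1000 ≈ 0.963000
step 3 [1.5y] zero: DF = P = 9161/10000 ≈ 0.916100
step 4 [2y] bond c/2=1/100: DF=(940581/1000000 − 1/100·(0.996200+0.963000+0.916100))/(1+1/100) = 2257/2500 ≈ 0.902800
step 5 [2.5y] swap r/2=1408/46373: DF=(1 − 1408/46373·(0.996200+0.963000+0.916100+0.902800))/(1+1408/46373) = 537/625 ≈ 0.859200
step 6 [3y] zero: DF = P = 827/1000 ≈ 0.827000
step 7 [3.5y] zero: DF = P = 7987/10000 ≈ 0.798700
step 8 [4y] swap r/2=46/1299: DF=(1 − 46/1299·(0.996200+0.963000+0.916100+0.902800+0.859200+0.827000+0.798700))/(1+46/1299) = 1879/2500 ≈ 0.751600

1 1/2 4981/5000
2 1 963/1000
3 3/2 9161/10000
4 2 2257/2500
5 5/2 537/625
6 3 827/1000
7 7/2 7987/10000
8 4 1879/2500
DF(0.5y) is solved at step 1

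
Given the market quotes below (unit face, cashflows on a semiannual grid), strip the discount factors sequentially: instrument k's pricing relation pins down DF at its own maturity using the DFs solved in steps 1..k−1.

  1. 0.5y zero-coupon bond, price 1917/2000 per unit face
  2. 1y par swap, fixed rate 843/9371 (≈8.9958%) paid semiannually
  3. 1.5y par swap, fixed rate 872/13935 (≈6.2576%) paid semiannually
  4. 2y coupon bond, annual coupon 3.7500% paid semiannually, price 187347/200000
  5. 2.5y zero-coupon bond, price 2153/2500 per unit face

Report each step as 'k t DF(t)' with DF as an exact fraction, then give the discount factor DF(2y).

1 1/2 1917/2000
2 1 9157/10000
3 3/2 1141/1250
4 2 4341/5000
5 5/2 2153/2500
DF(2y) = 4341/5000 ≈ 0.868200

step 1 [0.5y] zero: DF = P = 1917/2000 ≈ 0.958500
step 2 [1y] swap r/2=843/18742: DF=(1 − 843/18742·(0.958500))/(1+843/18742) = 9157/10000 ≈ 0.915700
step 3 [1.5y] swap r/2=436/13935: DF=(1 − 436/13935·(0.958500+0.915700))/(1+436/13935) = 1141/1250 ≈ 0.912800
step 4 [2y] bond c/2=3/160: DF=(187347/200000 − 3/160·(0.958500+0.915700+0.912800))/(1+3/160) = 4341/5000 ≈ 0.868200
step 5 [2.5y] zero: DF = P = 2153/2500 ≈ 0.861200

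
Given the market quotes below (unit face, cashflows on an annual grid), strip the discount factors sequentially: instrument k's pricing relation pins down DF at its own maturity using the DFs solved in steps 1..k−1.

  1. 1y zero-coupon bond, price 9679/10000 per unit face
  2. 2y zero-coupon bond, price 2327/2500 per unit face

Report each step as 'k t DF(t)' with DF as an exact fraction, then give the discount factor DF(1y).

step 1 [1y] zero: DF = P = 9679/10000 ≈ 0.967900
step 2 [2y] zero: DF = P = 2327/2500 ≈ 0.930800

1 1 9679/10000
2 2 2327/2500
DF(1y) = 9679/10000 ≈ 0.967900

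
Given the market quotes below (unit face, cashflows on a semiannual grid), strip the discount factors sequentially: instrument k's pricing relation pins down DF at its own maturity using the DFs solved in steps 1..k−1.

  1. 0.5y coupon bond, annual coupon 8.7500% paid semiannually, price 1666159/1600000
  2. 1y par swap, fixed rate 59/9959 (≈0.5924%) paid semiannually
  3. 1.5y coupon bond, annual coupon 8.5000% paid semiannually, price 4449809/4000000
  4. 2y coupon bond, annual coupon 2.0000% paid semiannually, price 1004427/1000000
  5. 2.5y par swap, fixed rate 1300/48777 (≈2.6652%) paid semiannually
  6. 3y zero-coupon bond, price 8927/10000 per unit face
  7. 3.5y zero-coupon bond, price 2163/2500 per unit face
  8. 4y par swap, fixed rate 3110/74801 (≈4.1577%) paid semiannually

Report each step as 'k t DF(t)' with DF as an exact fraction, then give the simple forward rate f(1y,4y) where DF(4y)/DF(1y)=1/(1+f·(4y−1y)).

1 1/2 9977/10000
2 1 9941/10000
3 3/2 9859/10000
4 2 193/200
5 5/2 187/200
6 3 8927/10000
7 7/2 2163/2500
8 4 1689/2000
f(1y,4y) = ((9941/10000)/(1689/2000) − 1)/(3) = 1496/25335 ≈ 5.9049%

step 1 [0.5y] bond c/2=7/160: DF=(1666159/1600000 − 7/160·(0))/(1+7/160) = 9977/10000 ≈ 0.997700
step 2 [1y] swap r/2=59/19918: DF=(1 − 59/19918·(0.997700))/(1+59/19918) = 9941/10000 ≈ 0.994100
step 3 [1.5y] bond c/2=17/400: DF=(4449809/4000000 − 17/400·(0.997700+0.994100))/(1+17/400) = 9859/10000 ≈ 0.985900
step 4 [2y] bond c/2=1/100: DF=(1004427/1000000 − 1/100·(0.997700+0.994100+0.985900))/(1+1/100) = 193/200 ≈ 0.965000
step 5 [2.5y] swap r/2=650/48777: DF=(1 − 650/48777·(0.997700+0.994100+0.985900+0.965000))/(1+650/48777) = 187/200 ≈ 0.935000
step 6 [3y] zero: DF = P = 8927/10000 ≈ 0.892700
step 7 [3.5y] zero: DF = P = 2163/2500 ≈ 0.865200
step 8 [4y] swap r/2=1555/74801: DF=(1 − 1555/74801·(0.997700+0.994100+0.985900+0.965000+0.935000+0.892700+0.865200))/(1+1555/74801) = 1689/2000 ≈ 0.844500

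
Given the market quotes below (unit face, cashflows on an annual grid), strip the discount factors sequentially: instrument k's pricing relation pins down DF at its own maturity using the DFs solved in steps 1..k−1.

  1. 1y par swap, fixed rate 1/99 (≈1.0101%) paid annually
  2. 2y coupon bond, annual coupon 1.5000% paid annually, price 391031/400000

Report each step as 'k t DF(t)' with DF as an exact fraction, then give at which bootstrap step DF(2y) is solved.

step 1 [1y] swap r/1=1/99: DF=(1 − 1/99·(0))/(1+1/99) = 99/100 ≈ 0.990000
step 2 [2y] bond c/1=3/200: DF=(391031/400000 − 3/200·(0.990000))/(1+3/200) = 1897/2000 ≈ 0.948500

1 1 99/100
2 2 1897/2000
DF(2y) is solved at step 2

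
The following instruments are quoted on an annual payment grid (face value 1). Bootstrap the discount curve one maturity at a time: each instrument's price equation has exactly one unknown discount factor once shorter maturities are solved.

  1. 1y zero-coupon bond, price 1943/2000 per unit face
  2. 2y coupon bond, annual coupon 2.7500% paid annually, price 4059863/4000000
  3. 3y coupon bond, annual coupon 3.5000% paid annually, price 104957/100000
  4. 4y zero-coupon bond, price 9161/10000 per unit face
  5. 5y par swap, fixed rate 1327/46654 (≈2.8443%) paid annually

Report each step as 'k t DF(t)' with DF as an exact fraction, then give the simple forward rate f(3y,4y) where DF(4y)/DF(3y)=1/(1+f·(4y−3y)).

1 1 1943/2000
2 2 4809/5000
3 3 9487/10000
4 4 9161/10000
5 5 8673/10000
f(3y,4y) = ((9487/10000)/(9161/10000) − 1)/(1) = 326/9161 ≈ 3.5586%

step 1 [1y] zero: DF = P = 1943/2000 ≈ 0.971500
step 2 [2y] bond c/1=11/400: DF=(4059863/4000000 − 11/400·(0.971500))/(1+11/400) = 4809/5000 ≈ 0.961800
step 3 [3y] bond c/1=7/200: DF=(104957/100000 − 7/200·(0.971500+0.961800))/(1+7/200) = 9487/10000 ≈ 0.948700
step 4 [4y] zero: DF = P = 9161/10000 ≈ 0.916100
step 5 [5y] swap r/1=1327/46654: DF=(1 − 1327/46654·(0.971500+0.961800+0.948700+0.916100))/(1+1327/46654) = 8673/10000 ≈ 0.867300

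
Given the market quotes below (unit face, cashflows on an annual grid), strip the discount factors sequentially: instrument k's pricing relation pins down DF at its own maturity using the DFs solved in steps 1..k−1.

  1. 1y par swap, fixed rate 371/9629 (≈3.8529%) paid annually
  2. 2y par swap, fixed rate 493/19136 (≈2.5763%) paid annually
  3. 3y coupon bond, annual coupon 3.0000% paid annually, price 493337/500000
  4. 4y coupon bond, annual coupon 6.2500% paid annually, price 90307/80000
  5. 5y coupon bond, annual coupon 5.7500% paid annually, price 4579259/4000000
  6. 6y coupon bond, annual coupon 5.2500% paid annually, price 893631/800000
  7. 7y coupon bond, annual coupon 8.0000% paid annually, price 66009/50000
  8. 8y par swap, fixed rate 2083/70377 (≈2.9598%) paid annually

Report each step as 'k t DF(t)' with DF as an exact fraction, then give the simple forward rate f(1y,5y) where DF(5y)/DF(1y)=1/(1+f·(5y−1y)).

1 1 9629/10000
2 2 9507/10000
3 3 4511/5000
4 4 1121/1250
5 5 8807/10000
6 6 4161/5000
7 7 1641/2000
8 8 7917/10000
f(1y,5y) = ((9629/10000)/(8807/10000) − 1)/(4) = 411/17614 ≈ 2.3334%

step 1 [1y] swap r/1=371/9629: DF=(1 − 371/9629·(0))/(1+371/9629) = 9629/10000 ≈ 0.962900
step 2 [2y] swap r/1=493/19136: DF=(1 − 493/19136·(0.962900))/(1+493/19136) = 9507/10000 ≈ 0.950700
step 3 [3y] bond c/1=3/100: DF=(493337/500000 − 3/100·(0.962900+0.950700))/(1+3/100) = 4511/5000 ≈ 0.902200
step 4 [4y] bond c/1=1/16: DF=(90307/80000 − 1/16·(0.962900+0.950700+0.902200))/(1+1/16) = 1121/1250 ≈ 0.896800
step 5 [5y] bond c/1=23/400: DF=(4579259/4000000 − 23/400·(0.962900+0.950700+0.902200+0.896800))/(1+23/400) = 8807/10000 ≈ 0.880700
step 6 [6y] bond c/1=21/400: DF=(893631/800000 − 21/400·(0.962900+0.950700+0.902200+0.896800+0.880700))/(1+21/400) = 4161/5000 ≈ 0.832200
step 7 [7y] bond c/1=2/25: DF=(66009/50000 − 2/25·(0.962900+0.950700+0.902200+0.896800+0.880700+0.832200))/(1+2/25) = 1641/2000 ≈ 0.820500
step 8 [8y] swap r/1=2083/70377: DF=(1 − 2083/70377·(0.962900+0.950700+0.902200+0.896800+0.880700+0.832200+0.820500))/(1+2083/70377) = 7917/10000 ≈ 0.791700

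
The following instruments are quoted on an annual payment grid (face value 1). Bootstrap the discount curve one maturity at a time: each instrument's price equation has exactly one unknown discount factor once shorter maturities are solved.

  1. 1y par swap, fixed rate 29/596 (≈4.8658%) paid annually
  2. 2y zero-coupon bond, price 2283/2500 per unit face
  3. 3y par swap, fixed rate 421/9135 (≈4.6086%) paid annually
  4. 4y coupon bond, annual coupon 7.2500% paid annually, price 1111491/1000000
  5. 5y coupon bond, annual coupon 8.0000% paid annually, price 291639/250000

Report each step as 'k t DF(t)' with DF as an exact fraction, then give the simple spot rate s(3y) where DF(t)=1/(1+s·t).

step 1 [1y] swap r/1=29/596: DF=(1 − 29/596·(0))/(1+29/596) = 596/625 ≈ 0.953600
step 2 [2y] zero: DF = P = 2283/2500 ≈ 0.913200
step 3 [3y] swap r/1=421/9135: DF=(1 − 421/9135·(0.953600+0.913200))/(1+421/9135) = 8737/10000 ≈ 0.873700
step 4 [4y] bond c/1=29/400: DF=(1111491/1000000 − 29/400·(0.953600+0.913200+0.873700))/(1+29/400) = 8511/10000 ≈ 0.851100
step 5 [5y] bond c/1=2/25: DF=(291639/250000 − 2/25·(0.953600+0.913200+0.873700+0.851100))/(1+2/25) = 8141/10000 ≈ 0.814100

1 1 596/625
2 2 2283/2500
3 3 8737/10000
4 4 8511/10000
5 5 8141/10000
s(3y) = (1/(8737/10000) − 1)/(3) = 421/8737 ≈ 4.8186%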